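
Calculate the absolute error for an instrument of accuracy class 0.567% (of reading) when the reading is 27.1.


Absolute error = (accuracy% / 100) * reading.
Error = (0.567 / 100) * 27.1
Error = 0.00567 * 27.1
Error = 0.1537

0.1537


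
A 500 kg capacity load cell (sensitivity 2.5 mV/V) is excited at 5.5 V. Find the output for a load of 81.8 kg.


Vout = rated_output * Vex * (load / capacity).
Vout = 2.5 * 5.5 * (81.8 / 500)
Vout = 2.5 * 5.5 * 0.1636
Vout = 2.249 mV

2.249 mV


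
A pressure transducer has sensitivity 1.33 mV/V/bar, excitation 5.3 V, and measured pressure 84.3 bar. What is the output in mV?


Output = sensitivity * Vex * P.
Vout = 1.33 * 5.3 * 84.3
Vout = 7.049 * 84.3
Vout = 594.23 mV

594.23 mV


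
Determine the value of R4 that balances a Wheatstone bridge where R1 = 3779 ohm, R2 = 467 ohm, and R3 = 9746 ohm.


At balance: R1*R4 = R2*R3, so R4 = R2*R3/R1.
R4 = 467 * 9746 / 3779
R4 = 4551382 / 3779
R4 = 1204.39 ohm

1204.39 ohm


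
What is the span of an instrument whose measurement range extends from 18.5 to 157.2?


Span = upper range - lower range.
Span = 157.2 - (18.5)
Span = 138.7

138.7


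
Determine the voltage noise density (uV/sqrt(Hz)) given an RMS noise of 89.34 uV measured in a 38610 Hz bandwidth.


Noise spectral density = Vrms / sqrt(BW).
NSD = 89.34 / sqrt(38610)
NSD = 89.34 / 196.4943
NSD = 0.4547 uV/sqrt(Hz)

0.4547 uV/sqrt(Hz)


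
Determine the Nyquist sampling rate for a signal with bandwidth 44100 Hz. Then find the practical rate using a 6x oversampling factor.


By Nyquist theorem, fs_min = 2 * fmax.
fs_min = 2 * 44100 = 88200 Hz
Practical rate = 6 * fs_min = 6 * 88200 = 529200 Hz

fs_min = 88200 Hz, fs_practical = 529200 Hz


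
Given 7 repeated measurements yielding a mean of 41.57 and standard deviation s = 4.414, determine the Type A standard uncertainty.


The standard uncertainty for Type A evaluation is u = s / sqrt(n).
u = 4.414 / sqrt(7)
u = 4.414 / 2.6458
u = 1.6683

1.6683


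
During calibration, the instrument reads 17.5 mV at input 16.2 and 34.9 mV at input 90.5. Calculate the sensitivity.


Sensitivity = (y2 - y1) / (x2 - x1).
S = (34.9 - 17.5) / (90.5 - 16.2)
S = 17.4 / 74.3
S = 0.2342 mV/unit

0.2342 mV/unit


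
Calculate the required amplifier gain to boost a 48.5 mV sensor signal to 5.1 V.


Gain = Vout / Vin (converting to same units).
G = 5.1 V / 48.5 mV
G = 5100.0 mV / 48.5 mV
G = 105.15

105.15


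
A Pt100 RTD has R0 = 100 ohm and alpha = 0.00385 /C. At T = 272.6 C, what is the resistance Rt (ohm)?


The RTD equation: Rt = R0 * (1 + alpha * T).
Rt = 100 * (1 + 0.00385 * 272.6)
Rt = 100 * (1 + 1.04951)
Rt = 100 * 2.04951
Rt = 204.951 ohm

204.951 ohm


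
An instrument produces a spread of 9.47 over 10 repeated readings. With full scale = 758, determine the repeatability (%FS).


Repeatability = (spread / full scale) * 100%.
R = (9.47 / 758) * 100
R = 1.249 %FS

1.249 %FS


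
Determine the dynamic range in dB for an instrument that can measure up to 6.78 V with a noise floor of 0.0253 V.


Dynamic range = 20 * log10(Vmax / Vnoise).
DR = 20 * log10(6.78 / 0.0253)
DR = 20 * log10(267.98)
DR = 48.56 dB

48.56 dB


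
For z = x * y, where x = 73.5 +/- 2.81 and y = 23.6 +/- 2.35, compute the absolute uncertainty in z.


For a product z = x*y, the relative uncertainty is:
uz/z = sqrt((ux/x)^2 + (uy/y)^2)
Relative uncertainties: ux/x = 2.81/73.5 = 0.038231
uy/y = 2.35/23.6 = 0.099576
z = 73.5 * 23.6 = 1734.6
uz = 1734.6 * sqrt(0.038231^2 + 0.099576^2) = 185.018

185.018


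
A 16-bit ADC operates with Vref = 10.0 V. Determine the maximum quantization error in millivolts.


The maximum quantization error is +/- LSB/2.
LSB = Vref / 2^n = 10.0 / 65536 = 0.00015259 V
Max error = LSB / 2 = 0.00015259 / 2 = 7.629e-05 V
Max error = 0.0763 mV

0.0763 mV


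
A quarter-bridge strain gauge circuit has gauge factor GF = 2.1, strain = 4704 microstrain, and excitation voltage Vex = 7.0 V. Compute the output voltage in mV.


Quarter bridge output: Vout = (GF * epsilon * Vex) / 4.
Vout = (2.1 * 4704e-6 * 7.0) / 4
Vout = 0.0691488 / 4 V
Vout = 0.0172872 V = 17.2872 mV

17.2872 mV


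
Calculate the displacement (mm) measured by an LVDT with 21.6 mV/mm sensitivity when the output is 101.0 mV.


Displacement = Vout / sensitivity.
d = 101.0 / 21.6
d = 4.676 mm

4.676 mm


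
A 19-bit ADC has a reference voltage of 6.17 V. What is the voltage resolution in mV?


The resolution (LSB) of an ADC is Vref / 2^n.
LSB = 6.17 / 2^19
LSB = 6.17 / 524288
LSB = 1.177e-05 V = 0.01176834 mV

0.01176834 mV


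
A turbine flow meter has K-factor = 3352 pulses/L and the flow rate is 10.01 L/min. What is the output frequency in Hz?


Frequency = K * Q / 60 (converting L/min to L/s).
f = 3352 * 10.01 / 60
f = 33553.52 / 60
f = 559.23 Hz

559.23 Hz


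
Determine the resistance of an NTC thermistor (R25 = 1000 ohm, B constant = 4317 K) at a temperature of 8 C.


NTC thermistor equation: Rt = R25 * exp(B * (1/T - 1/T25)).
T in Kelvin: 281.15 K, T25 = 298.15 K
1/T - 1/T25 = 1/281.15 - 1/298.15 = 0.0002028
B * (1/T - 1/T25) = 4317 * 0.0002028 = 0.8755
Rt = 1000 * exp(0.8755) = 2400.1 ohm

2400.1 ohm


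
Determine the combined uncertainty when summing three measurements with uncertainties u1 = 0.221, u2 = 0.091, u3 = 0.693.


For a sum of independent quantities, uc = sqrt(u1^2 + u2^2 + u3^2).
uc = sqrt(0.221^2 + 0.091^2 + 0.693^2)
uc = sqrt(0.048841 + 0.008281 + 0.480249)
uc = 0.7331

0.7331


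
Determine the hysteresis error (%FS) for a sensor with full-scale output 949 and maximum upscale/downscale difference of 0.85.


Hysteresis = (max difference / full scale) * 100%.
H = (0.85 / 949) * 100
H = 0.09 %FS

0.09 %FS


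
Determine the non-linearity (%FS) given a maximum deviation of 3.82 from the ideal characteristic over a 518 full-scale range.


Linearity error = (max deviation / full scale) * 100%.
Linearity = (3.82 / 518) * 100
Linearity = 0.737 %FS

0.737 %FS


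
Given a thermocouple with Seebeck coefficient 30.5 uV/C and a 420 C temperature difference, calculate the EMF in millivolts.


The thermocouple output V = sensitivity * dT.
V = 30.5 uV/C * 420 C
V = 12810.0 uV
V = 12.81 mV

12.81 mV


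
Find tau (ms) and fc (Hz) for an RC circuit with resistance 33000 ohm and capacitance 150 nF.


Time constant: tau = R * C.
tau = 33000 * 1.50e-07 = 0.00495 s
tau = 4.95 ms
Cutoff frequency: fc = 1 / (2*pi*R*C).
fc = 1 / (2*pi*0.00495) = 32.15 Hz

tau = 4.95 ms, fc = 32.15 Hz


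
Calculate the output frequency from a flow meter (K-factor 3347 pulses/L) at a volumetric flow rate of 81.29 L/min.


Frequency = K * Q / 60 (converting L/min to L/s).
f = 3347 * 81.29 / 60
f = 272077.63 / 60
f = 4534.63 Hz

4534.63 Hz


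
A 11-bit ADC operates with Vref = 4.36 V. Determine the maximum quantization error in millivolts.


The maximum quantization error is +/- LSB/2.
LSB = Vref / 2^n = 4.36 / 2048 = 0.00212891 V
Max error = LSB / 2 = 0.00212891 / 2 = 0.00106445 V
Max error = 1.0645 mV

1.0645 mV


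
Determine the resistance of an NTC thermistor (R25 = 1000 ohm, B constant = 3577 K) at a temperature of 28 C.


NTC thermistor equation: Rt = R25 * exp(B * (1/T - 1/T25)).
T in Kelvin: 301.15 K, T25 = 298.15 K
1/T - 1/T25 = 1/301.15 - 1/298.15 = -3.341e-05
B * (1/T - 1/T25) = 3577 * -3.341e-05 = -0.1195
Rt = 1000 * exp(-0.1195) = 887.4 ohm

887.4 ohm


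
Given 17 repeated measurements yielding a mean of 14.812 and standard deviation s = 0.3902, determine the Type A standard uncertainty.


The standard uncertainty for Type A evaluation is u = s / sqrt(n).
u = 0.3902 / sqrt(17)
u = 0.3902 / 4.1231
u = 0.0946

0.0946


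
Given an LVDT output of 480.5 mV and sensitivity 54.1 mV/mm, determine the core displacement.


Displacement = Vout / sensitivity.
d = 480.5 / 54.1
d = 8.882 mm

8.882 mm


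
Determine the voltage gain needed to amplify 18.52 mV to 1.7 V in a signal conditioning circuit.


Gain = Vout / Vin (converting to same units).
G = 1.7 V / 18.52 mV
G = 1700.0 mV / 18.52 mV
G = 91.79

91.79


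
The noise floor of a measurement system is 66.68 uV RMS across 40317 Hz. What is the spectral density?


Noise spectral density = Vrms / sqrt(BW).
NSD = 66.68 / sqrt(40317)
NSD = 66.68 / 200.7909
NSD = 0.3321 uV/sqrt(Hz)

0.3321 uV/sqrt(Hz)


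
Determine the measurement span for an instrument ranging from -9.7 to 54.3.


Span = upper range - lower range.
Span = 54.3 - (-9.7)
Span = 64.0

64.0


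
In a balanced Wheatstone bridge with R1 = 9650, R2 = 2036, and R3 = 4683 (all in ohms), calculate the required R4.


At balance: R1*R4 = R2*R3, so R4 = R2*R3/R1.
R4 = 2036 * 4683 / 9650
R4 = 9534588 / 9650
R4 = 988.04 ohm

988.04 ohm


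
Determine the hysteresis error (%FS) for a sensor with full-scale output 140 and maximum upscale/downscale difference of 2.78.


Hysteresis = (max difference / full scale) * 100%.
H = (2.78 / 140) * 100
H = 1.986 %FS

1.986 %FS


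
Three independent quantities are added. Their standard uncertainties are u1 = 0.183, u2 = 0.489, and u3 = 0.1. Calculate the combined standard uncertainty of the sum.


For a sum of independent quantities, uc = sqrt(u1^2 + u2^2 + u3^2).
uc = sqrt(0.183^2 + 0.489^2 + 0.1^2)
uc = sqrt(0.033489 + 0.239121 + 0.01)
uc = 0.5316

0.5316


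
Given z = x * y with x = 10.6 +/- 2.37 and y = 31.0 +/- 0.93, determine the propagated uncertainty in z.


For a product z = x*y, the relative uncertainty is:
uz/z = sqrt((ux/x)^2 + (uy/y)^2)
Relative uncertainties: ux/x = 2.37/10.6 = 0.223585
uy/y = 0.93/31.0 = 0.03
z = 10.6 * 31.0 = 328.6
uz = 328.6 * sqrt(0.223585^2 + 0.03^2) = 74.128

74.128


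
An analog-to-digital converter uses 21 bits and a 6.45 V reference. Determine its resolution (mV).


The resolution (LSB) of an ADC is Vref / 2^n.
LSB = 6.45 / 2^21
LSB = 6.45 / 2097152
LSB = 3.08e-06 V = 0.0030756 mV

0.0030756 mV


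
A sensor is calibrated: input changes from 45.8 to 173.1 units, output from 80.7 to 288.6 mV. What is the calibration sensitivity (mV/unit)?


Sensitivity = (y2 - y1) / (x2 - x1).
S = (288.6 - 80.7) / (173.1 - 45.8)
S = 207.9 / 127.3
S = 1.6332 mV/unit

1.6332 mV/unit


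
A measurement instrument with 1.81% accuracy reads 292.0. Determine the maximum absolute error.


Absolute error = (accuracy% / 100) * reading.
Error = (1.81 / 100) * 292.0
Error = 0.0181 * 292.0
Error = 5.2852

5.2852


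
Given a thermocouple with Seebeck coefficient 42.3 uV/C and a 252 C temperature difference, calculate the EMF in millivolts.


The thermocouple output V = sensitivity * dT.
V = 42.3 uV/C * 252 C
V = 10659.6 uV
V = 10.66 mV

10.66 mV


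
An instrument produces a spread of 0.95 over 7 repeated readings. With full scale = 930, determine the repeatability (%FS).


Repeatability = (spread / full scale) * 100%.
R = (0.95 / 930) * 100
R = 0.102 %FS

0.102 %FS


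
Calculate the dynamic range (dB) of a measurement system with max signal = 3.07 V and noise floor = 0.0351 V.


Dynamic range = 20 * log10(Vmax / Vnoise).
DR = 20 * log10(3.07 / 0.0351)
DR = 20 * log10(87.46)
DR = 38.84 dB

38.84 dB


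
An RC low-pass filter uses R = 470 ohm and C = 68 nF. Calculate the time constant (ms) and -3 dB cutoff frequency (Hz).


Time constant: tau = R * C.
tau = 470 * 6.80e-08 = 3.196e-05 s
tau = 0.032 ms
Cutoff frequency: fc = 1 / (2*pi*R*C).
fc = 1 / (2*pi*3.196e-05) = 4979.82 Hz

tau = 0.032 ms, fc = 4979.82 Hz


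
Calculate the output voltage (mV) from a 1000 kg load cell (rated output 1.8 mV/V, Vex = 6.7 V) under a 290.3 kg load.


Vout = rated_output * Vex * (load / capacity).
Vout = 1.8 * 6.7 * (290.3 / 1000)
Vout = 1.8 * 6.7 * 0.2903
Vout = 3.501 mV

3.501 mV


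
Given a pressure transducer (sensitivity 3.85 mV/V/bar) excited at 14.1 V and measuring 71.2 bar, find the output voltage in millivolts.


Output = sensitivity * Vex * P.
Vout = 3.85 * 14.1 * 71.2
Vout = 54.285 * 71.2
Vout = 3865.09 mV

3865.09 mV


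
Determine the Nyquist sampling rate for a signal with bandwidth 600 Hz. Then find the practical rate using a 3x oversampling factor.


By Nyquist theorem, fs_min = 2 * fmax.
fs_min = 2 * 600 = 1200 Hz
Practical rate = 3 * fs_min = 3 * 1200 = 3600 Hz

fs_min = 1200 Hz, fs_practical = 3600 Hz


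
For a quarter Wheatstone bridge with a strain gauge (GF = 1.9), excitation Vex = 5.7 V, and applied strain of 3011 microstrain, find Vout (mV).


Quarter bridge output: Vout = (GF * epsilon * Vex) / 4.
Vout = (1.9 * 3011e-6 * 5.7) / 4
Vout = 0.03260913 / 4 V
Vout = 0.00815228 V = 8.1523 mV

8.1523 mV


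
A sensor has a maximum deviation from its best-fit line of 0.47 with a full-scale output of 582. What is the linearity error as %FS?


Linearity error = (max deviation / full scale) * 100%.
Linearity = (0.47 / 582) * 100
Linearity = 0.081 %FS

0.081 %FS


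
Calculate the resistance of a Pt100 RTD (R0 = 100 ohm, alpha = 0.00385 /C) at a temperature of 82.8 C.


The RTD equation: Rt = R0 * (1 + alpha * T).
Rt = 100 * (1 + 0.00385 * 82.8)
Rt = 100 * (1 + 0.31878)
Rt = 100 * 1.31878
Rt = 131.878 ohm

131.878 ohm


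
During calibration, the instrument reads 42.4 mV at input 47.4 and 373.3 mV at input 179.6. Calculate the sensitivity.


Sensitivity = (y2 - y1) / (x2 - x1).
S = (373.3 - 42.4) / (179.6 - 47.4)
S = 330.9 / 132.2
S = 2.503 mV/unit

2.503 mV/unit


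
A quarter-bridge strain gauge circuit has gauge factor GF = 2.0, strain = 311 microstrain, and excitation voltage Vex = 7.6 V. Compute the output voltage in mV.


Quarter bridge output: Vout = (GF * epsilon * Vex) / 4.
Vout = (2.0 * 311e-6 * 7.6) / 4
Vout = 0.0047272 / 4 V
Vout = 0.0011818 V = 1.1818 mV

1.1818 mV


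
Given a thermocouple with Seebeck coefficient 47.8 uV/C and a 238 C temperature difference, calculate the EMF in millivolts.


The thermocouple output V = sensitivity * dT.
V = 47.8 uV/C * 238 C
V = 11376.4 uV
V = 11.376 mV

11.376 mV


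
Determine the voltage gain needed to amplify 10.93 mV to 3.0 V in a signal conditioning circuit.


Gain = Vout / Vin (converting to same units).
G = 3.0 V / 10.93 mV
G = 3000.0 mV / 10.93 mV
G = 274.47

274.47


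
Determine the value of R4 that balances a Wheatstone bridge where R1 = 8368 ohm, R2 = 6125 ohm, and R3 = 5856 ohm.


At balance: R1*R4 = R2*R3, so R4 = R2*R3/R1.
R4 = 6125 * 5856 / 8368
R4 = 35868000 / 8368
R4 = 4286.33 ohm

4286.33 ohm


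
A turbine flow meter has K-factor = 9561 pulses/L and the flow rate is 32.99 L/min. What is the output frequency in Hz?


Frequency = K * Q / 60 (converting L/min to L/s).
f = 9561 * 32.99 / 60
f = 315417.39 / 60
f = 5256.96 Hz

5256.96 Hz


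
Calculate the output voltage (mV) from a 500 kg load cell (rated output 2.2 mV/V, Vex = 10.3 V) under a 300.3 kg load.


Vout = rated_output * Vex * (load / capacity).
Vout = 2.2 * 10.3 * (300.3 / 500)
Vout = 2.2 * 10.3 * 0.6006
Vout = 13.61 mV

13.61 mV


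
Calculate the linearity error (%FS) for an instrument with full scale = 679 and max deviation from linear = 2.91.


Linearity error = (max deviation / full scale) * 100%.
Linearity = (2.91 / 679) * 100
Linearity = 0.429 %FS

0.429 %FS


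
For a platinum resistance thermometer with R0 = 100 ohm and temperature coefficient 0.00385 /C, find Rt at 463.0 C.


The RTD equation: Rt = R0 * (1 + alpha * T).
Rt = 100 * (1 + 0.00385 * 463.0)
Rt = 100 * (1 + 1.78255)
Rt = 100 * 2.78255
Rt = 278.255 ohm

278.255 ohm


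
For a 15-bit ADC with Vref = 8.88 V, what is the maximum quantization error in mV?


The maximum quantization error is +/- LSB/2.
LSB = Vref / 2^n = 8.88 / 32768 = 0.000271 V
Max error = LSB / 2 = 0.000271 / 2 = 0.0001355 V
Max error = 0.1355 mV

0.1355 mV


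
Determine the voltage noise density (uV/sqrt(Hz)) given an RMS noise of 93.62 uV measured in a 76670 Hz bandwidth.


Noise spectral density = Vrms / sqrt(BW).
NSD = 93.62 / sqrt(76670)
NSD = 93.62 / 276.8935
NSD = 0.3381 uV/sqrt(Hz)

0.3381 uV/sqrt(Hz)


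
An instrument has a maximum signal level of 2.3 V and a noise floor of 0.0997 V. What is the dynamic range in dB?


Dynamic range = 20 * log10(Vmax / Vnoise).
DR = 20 * log10(2.3 / 0.0997)
DR = 20 * log10(23.07)
DR = 27.26 dB

27.26 dB


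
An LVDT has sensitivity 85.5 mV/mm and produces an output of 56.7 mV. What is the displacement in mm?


Displacement = Vout / sensitivity.
d = 56.7 / 85.5
d = 0.663 mm

0.663 mm


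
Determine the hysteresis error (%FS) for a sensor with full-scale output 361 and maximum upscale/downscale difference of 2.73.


Hysteresis = (max difference / full scale) * 100%.
H = (2.73 / 361) * 100
H = 0.756 %FS

0.756 %FS


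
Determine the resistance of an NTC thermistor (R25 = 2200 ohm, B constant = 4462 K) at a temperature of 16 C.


NTC thermistor equation: Rt = R25 * exp(B * (1/T - 1/T25)).
T in Kelvin: 289.15 K, T25 = 298.15 K
1/T - 1/T25 = 1/289.15 - 1/298.15 = 0.0001044
B * (1/T - 1/T25) = 4462 * 0.0001044 = 0.4658
Rt = 2200 * exp(0.4658) = 3505.3 ohm

3505.3 ohm


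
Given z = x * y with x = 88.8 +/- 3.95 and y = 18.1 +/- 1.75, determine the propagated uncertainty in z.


For a product z = x*y, the relative uncertainty is:
uz/z = sqrt((ux/x)^2 + (uy/y)^2)
Relative uncertainties: ux/x = 3.95/88.8 = 0.044482
uy/y = 1.75/18.1 = 0.096685
z = 88.8 * 18.1 = 1607.3
uz = 1607.3 * sqrt(0.044482^2 + 0.096685^2) = 171.058

171.058


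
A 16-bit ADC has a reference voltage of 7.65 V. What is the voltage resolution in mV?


The resolution (LSB) of an ADC is Vref / 2^n.
LSB = 7.65 / 2^16
LSB = 7.65 / 65536
LSB = 0.00011673 V = 0.11672974 mV

0.11672974 mV


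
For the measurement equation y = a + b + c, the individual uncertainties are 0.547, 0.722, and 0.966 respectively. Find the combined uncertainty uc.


For a sum of independent quantities, uc = sqrt(u1^2 + u2^2 + u3^2).
uc = sqrt(0.547^2 + 0.722^2 + 0.966^2)
uc = sqrt(0.299209 + 0.521284 + 0.933156)
uc = 1.3243

1.3243


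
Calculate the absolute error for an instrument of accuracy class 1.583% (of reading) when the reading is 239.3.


Absolute error = (accuracy% / 100) * reading.
Error = (1.583 / 100) * 239.3
Error = 0.01583 * 239.3
Error = 3.7881

3.7881


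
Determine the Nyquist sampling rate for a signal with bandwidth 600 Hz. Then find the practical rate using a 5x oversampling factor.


By Nyquist theorem, fs_min = 2 * fmax.
fs_min = 2 * 600 = 1200 Hz
Practical rate = 5 * fs_min = 5 * 1200 = 6000 Hz

fs_min = 1200 Hz, fs_practical = 6000 Hz


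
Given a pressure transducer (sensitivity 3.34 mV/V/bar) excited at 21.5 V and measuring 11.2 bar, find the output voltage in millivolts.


Output = sensitivity * Vex * P.
Vout = 3.34 * 21.5 * 11.2
Vout = 71.81 * 11.2
Vout = 804.27 mV

804.27 mV


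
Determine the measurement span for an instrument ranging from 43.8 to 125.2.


Span = upper range - lower range.
Span = 125.2 - (43.8)
Span = 81.4

81.4


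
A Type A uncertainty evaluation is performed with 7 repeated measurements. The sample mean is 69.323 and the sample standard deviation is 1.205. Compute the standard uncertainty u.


The standard uncertainty for Type A evaluation is u = s / sqrt(n).
u = 1.205 / sqrt(7)
u = 1.205 / 2.6458
u = 0.4554

0.4554


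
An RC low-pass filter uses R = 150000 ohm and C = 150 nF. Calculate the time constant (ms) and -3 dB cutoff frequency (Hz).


Time constant: tau = R * C.
tau = 150000 * 1.50e-07 = 0.0225 s
tau = 22.5 ms
Cutoff frequency: fc = 1 / (2*pi*R*C).
fc = 1 / (2*pi*0.0225) = 7.07 Hz

tau = 22.5 ms, fc = 7.07 Hz


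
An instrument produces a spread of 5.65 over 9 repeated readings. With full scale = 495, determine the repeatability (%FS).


Repeatability = (spread / full scale) * 100%.
R = (5.65 / 495) * 100
R = 1.141 %FS

1.141 %FS


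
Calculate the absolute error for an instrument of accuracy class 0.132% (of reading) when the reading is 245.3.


Absolute error = (accuracy% / 100) * reading.
Error = (0.132 / 100) * 245.3
Error = 0.00132 * 245.3
Error = 0.3238

0.3238


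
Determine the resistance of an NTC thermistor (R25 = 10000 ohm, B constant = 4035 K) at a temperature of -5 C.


NTC thermistor equation: Rt = R25 * exp(B * (1/T - 1/T25)).
T in Kelvin: 268.15 K, T25 = 298.15 K
1/T - 1/T25 = 1/268.15 - 1/298.15 = 0.00037524
B * (1/T - 1/T25) = 4035 * 0.00037524 = 1.5141
Rt = 10000 * exp(1.5141) = 45452.9 ohm

45452.9 ohm


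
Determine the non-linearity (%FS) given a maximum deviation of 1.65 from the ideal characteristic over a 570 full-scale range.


Linearity error = (max deviation / full scale) * 100%.
Linearity = (1.65 / 570) * 100
Linearity = 0.289 %FS

0.289 %FS


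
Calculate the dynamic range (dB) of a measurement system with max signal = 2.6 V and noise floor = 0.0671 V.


Dynamic range = 20 * log10(Vmax / Vnoise).
DR = 20 * log10(2.6 / 0.0671)
DR = 20 * log10(38.75)
DR = 31.77 dB

31.77 dB


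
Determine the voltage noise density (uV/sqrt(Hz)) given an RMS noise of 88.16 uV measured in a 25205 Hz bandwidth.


Noise spectral density = Vrms / sqrt(BW).
NSD = 88.16 / sqrt(25205)
NSD = 88.16 / 158.7608
NSD = 0.5553 uV/sqrt(Hz)

0.5553 uV/sqrt(Hz)


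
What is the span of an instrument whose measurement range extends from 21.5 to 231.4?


Span = upper range - lower range.
Span = 231.4 - (21.5)
Span = 209.9

209.9


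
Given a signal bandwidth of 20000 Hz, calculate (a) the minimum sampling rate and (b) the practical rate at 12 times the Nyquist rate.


By Nyquist theorem, fs_min = 2 * fmax.
fs_min = 2 * 20000 = 40000 Hz
Practical rate = 12 * fs_min = 12 * 40000 = 480000 Hz

fs_min = 40000 Hz, fs_practical = 480000 Hz


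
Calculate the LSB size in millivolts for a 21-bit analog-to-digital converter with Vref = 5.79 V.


The resolution (LSB) of an ADC is Vref / 2^n.
LSB = 5.79 / 2^21
LSB = 5.79 / 2097152
LSB = 2.76e-06 V = 0.00276089 mV

0.00276089 mV


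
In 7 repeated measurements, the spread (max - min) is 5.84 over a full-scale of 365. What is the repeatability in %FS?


Repeatability = (spread / full scale) * 100%.
R = (5.84 / 365) * 100
R = 1.6 %FS

1.6 %FS


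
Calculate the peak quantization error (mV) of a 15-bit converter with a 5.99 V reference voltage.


The maximum quantization error is +/- LSB/2.
LSB = Vref / 2^n = 5.99 / 32768 = 0.0001828 V
Max error = LSB / 2 = 0.0001828 / 2 = 9.14e-05 V
Max error = 0.0914 mV

0.0914 mV


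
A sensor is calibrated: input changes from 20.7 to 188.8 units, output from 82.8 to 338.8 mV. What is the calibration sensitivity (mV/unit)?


Sensitivity = (y2 - y1) / (x2 - x1).
S = (338.8 - 82.8) / (188.8 - 20.7)
S = 256.0 / 168.1
S = 1.5229 mV/unit

1.5229 mV/unit


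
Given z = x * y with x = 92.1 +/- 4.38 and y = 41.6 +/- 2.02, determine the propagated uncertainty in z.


For a product z = x*y, the relative uncertainty is:
uz/z = sqrt((ux/x)^2 + (uy/y)^2)
Relative uncertainties: ux/x = 4.38/92.1 = 0.047557
uy/y = 2.02/41.6 = 0.048558
z = 92.1 * 41.6 = 3831.4
uz = 3831.4 * sqrt(0.047557^2 + 0.048558^2) = 260.406

260.406


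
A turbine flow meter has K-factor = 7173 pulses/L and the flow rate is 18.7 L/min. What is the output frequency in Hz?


Frequency = K * Q / 60 (converting L/min to L/s).
f = 7173 * 18.7 / 60
f = 134135.1 / 60
f = 2235.59 Hz

2235.59 Hz


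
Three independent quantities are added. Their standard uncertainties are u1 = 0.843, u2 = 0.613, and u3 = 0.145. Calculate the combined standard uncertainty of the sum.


For a sum of independent quantities, uc = sqrt(u1^2 + u2^2 + u3^2).
uc = sqrt(0.843^2 + 0.613^2 + 0.145^2)
uc = sqrt(0.710649 + 0.375769 + 0.021025)
uc = 1.0524

1.0524


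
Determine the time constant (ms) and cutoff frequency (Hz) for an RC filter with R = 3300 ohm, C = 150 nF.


Time constant: tau = R * C.
tau = 3300 * 1.50e-07 = 0.000495 s
tau = 0.495 ms
Cutoff frequency: fc = 1 / (2*pi*R*C).
fc = 1 / (2*pi*0.000495) = 321.53 Hz

tau = 0.495 ms, fc = 321.53 Hz


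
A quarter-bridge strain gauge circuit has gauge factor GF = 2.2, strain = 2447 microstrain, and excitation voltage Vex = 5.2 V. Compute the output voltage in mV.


Quarter bridge output: Vout = (GF * epsilon * Vex) / 4.
Vout = (2.2 * 2447e-6 * 5.2) / 4
Vout = 0.02799368 / 4 V
Vout = 0.00699842 V = 6.9984 mV

6.9984 mV


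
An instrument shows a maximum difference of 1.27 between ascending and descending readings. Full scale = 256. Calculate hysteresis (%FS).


Hysteresis = (max difference / full scale) * 100%.
H = (1.27 / 256) * 100
H = 0.496 %FS

0.496 %FS


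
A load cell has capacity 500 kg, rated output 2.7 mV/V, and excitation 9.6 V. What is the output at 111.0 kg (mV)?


Vout = rated_output * Vex * (load / capacity).
Vout = 2.7 * 9.6 * (111.0 / 500)
Vout = 2.7 * 9.6 * 0.222
Vout = 5.754 mV

5.754 mV


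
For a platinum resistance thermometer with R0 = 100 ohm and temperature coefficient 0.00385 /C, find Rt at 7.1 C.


The RTD equation: Rt = R0 * (1 + alpha * T).
Rt = 100 * (1 + 0.00385 * 7.1)
Rt = 100 * (1 + 0.027335)
Rt = 100 * 1.027335
Rt = 102.733 ohm

102.733 ohm


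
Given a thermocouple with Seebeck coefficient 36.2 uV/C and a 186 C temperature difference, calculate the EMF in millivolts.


The thermocouple output V = sensitivity * dT.
V = 36.2 uV/C * 186 C
V = 6733.2 uV
V = 6.733 mV

6.733 mV


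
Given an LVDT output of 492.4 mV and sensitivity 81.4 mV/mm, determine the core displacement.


Displacement = Vout / sensitivity.
d = 492.4 / 81.4
d = 6.049 mm

6.049 mm


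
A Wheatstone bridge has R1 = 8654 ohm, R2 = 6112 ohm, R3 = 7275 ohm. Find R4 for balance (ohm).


At balance: R1*R4 = R2*R3, so R4 = R2*R3/R1.
R4 = 6112 * 7275 / 8654
R4 = 44464800 / 8654
R4 = 5138.06 ohm

5138.06 ohm


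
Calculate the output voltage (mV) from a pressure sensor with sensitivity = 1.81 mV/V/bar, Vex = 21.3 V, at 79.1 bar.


Output = sensitivity * Vex * P.
Vout = 1.81 * 21.3 * 79.1
Vout = 38.553 * 79.1
Vout = 3049.54 mV

3049.54 mV


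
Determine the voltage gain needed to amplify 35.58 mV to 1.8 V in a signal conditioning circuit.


Gain = Vout / Vin (converting to same units).
G = 1.8 V / 35.58 mV
G = 1800.0 mV / 35.58 mV
G = 50.59

50.59


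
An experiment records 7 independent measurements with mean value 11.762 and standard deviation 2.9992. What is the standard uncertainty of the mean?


The standard uncertainty for Type A evaluation is u = s / sqrt(n).
u = 2.9992 / sqrt(7)
u = 2.9992 / 2.6458
u = 1.1336

1.1336


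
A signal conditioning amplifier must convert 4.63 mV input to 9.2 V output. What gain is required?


Gain = Vout / Vin (converting to same units).
G = 9.2 V / 4.63 mV
G = 9200.0 mV / 4.63 mV
G = 1987.04

1987.04


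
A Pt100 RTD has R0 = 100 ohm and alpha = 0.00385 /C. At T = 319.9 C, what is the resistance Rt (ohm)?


The RTD equation: Rt = R0 * (1 + alpha * T).
Rt = 100 * (1 + 0.00385 * 319.9)
Rt = 100 * (1 + 1.231615)
Rt = 100 * 2.231615
Rt = 223.161 ohm

223.161 ohm


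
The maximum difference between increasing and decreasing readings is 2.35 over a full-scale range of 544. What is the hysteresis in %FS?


Hysteresis = (max difference / full scale) * 100%.
H = (2.35 / 544) * 100
H = 0.432 %FS

0.432 %FS


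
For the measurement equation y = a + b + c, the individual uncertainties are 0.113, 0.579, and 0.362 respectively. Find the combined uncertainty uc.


For a sum of independent quantities, uc = sqrt(u1^2 + u2^2 + u3^2).
uc = sqrt(0.113^2 + 0.579^2 + 0.362^2)
uc = sqrt(0.012769 + 0.335241 + 0.131044)
uc = 0.6921

0.6921


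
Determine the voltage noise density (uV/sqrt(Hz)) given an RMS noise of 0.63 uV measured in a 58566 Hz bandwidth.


Noise spectral density = Vrms / sqrt(BW).
NSD = 0.63 / sqrt(58566)
NSD = 0.63 / 242.0041
NSD = 0.0026 uV/sqrt(Hz)

0.0026 uV/sqrt(Hz)


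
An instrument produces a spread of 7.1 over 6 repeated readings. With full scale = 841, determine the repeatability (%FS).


Repeatability = (spread / full scale) * 100%.
R = (7.1 / 841) * 100
R = 0.844 %FS

0.844 %FS


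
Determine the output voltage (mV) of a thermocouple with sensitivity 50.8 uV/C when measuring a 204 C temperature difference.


The thermocouple output V = sensitivity * dT.
V = 50.8 uV/C * 204 C
V = 10363.2 uV
V = 10.363 mV

10.363 mV


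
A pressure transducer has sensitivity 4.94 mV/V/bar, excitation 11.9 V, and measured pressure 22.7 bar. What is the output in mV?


Output = sensitivity * Vex * P.
Vout = 4.94 * 11.9 * 22.7
Vout = 58.786 * 22.7
Vout = 1334.44 mV

1334.44 mV


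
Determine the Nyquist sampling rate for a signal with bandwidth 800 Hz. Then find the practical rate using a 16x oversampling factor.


By Nyquist theorem, fs_min = 2 * fmax.
fs_min = 2 * 800 = 1600 Hz
Practical rate = 16 * fs_min = 16 * 1600 = 25600 Hz

fs_min = 1600 Hz, fs_practical = 25600 Hz


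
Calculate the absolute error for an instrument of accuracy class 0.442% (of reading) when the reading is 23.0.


Absolute error = (accuracy% / 100) * reading.
Error = (0.442 / 100) * 23.0
Error = 0.00442 * 23.0
Error = 0.1017

0.1017


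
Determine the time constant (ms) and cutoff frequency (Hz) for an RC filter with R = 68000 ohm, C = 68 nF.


Time constant: tau = R * C.
tau = 68000 * 6.80e-08 = 0.004624 s
tau = 4.624 ms
Cutoff frequency: fc = 1 / (2*pi*R*C).
fc = 1 / (2*pi*0.004624) = 34.42 Hz

tau = 4.624 ms, fc = 34.42 Hz


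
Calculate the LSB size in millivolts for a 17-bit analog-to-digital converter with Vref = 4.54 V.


The resolution (LSB) of an ADC is Vref / 2^n.
LSB = 4.54 / 2^17
LSB = 4.54 / 131072
LSB = 3.464e-05 V = 0.03463745 mV

0.03463745 mV


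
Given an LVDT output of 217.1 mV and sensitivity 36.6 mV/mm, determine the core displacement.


Displacement = Vout / sensitivity.
d = 217.1 / 36.6
d = 5.932 mm

5.932 mm


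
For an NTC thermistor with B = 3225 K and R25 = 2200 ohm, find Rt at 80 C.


NTC thermistor equation: Rt = R25 * exp(B * (1/T - 1/T25)).
T in Kelvin: 353.15 K, T25 = 298.15 K
1/T - 1/T25 = 1/353.15 - 1/298.15 = -0.00052236
B * (1/T - 1/T25) = 3225 * -0.00052236 = -1.6846
Rt = 2200 * exp(-1.6846) = 408.1 ohm

408.1 ohm


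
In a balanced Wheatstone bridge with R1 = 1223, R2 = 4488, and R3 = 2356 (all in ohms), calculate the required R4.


At balance: R1*R4 = R2*R3, so R4 = R2*R3/R1.
R4 = 4488 * 2356 / 1223
R4 = 10573728 / 1223
R4 = 8645.73 ohm

8645.73 ohm


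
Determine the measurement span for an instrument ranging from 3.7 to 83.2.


Span = upper range - lower range.
Span = 83.2 - (3.7)
Span = 79.5

79.5


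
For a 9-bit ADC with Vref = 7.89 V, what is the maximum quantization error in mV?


The maximum quantization error is +/- LSB/2.
LSB = Vref / 2^n = 7.89 / 512 = 0.01541016 V
Max error = LSB / 2 = 0.01541016 / 2 = 0.00770508 V
Max error = 7.7051 mV

7.7051 mV


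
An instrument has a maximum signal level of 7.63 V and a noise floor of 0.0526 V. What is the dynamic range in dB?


Dynamic range = 20 * log10(Vmax / Vnoise).
DR = 20 * log10(7.63 / 0.0526)
DR = 20 * log10(145.06)
DR = 43.23 dB

43.23 dB


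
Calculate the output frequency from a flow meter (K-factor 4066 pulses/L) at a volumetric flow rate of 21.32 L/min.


Frequency = K * Q / 60 (converting L/min to L/s).
f = 4066 * 21.32 / 60
f = 86687.12 / 60
f = 1444.79 Hz

1444.79 Hz


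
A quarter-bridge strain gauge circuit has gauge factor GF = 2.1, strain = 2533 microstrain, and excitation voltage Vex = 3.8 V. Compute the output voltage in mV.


Quarter bridge output: Vout = (GF * epsilon * Vex) / 4.
Vout = (2.1 * 2533e-6 * 3.8) / 4
Vout = 0.02021334 / 4 V
Vout = 0.00505333 V = 5.0533 mV

5.0533 mV


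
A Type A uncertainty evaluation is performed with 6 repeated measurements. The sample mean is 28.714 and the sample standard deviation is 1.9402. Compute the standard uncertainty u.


The standard uncertainty for Type A evaluation is u = s / sqrt(n).
u = 1.9402 / sqrt(6)
u = 1.9402 / 2.4495
u = 0.7921

0.7921


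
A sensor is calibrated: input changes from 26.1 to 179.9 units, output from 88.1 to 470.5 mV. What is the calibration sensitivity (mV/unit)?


Sensitivity = (y2 - y1) / (x2 - x1).
S = (470.5 - 88.1) / (179.9 - 26.1)
S = 382.4 / 153.8
S = 2.4863 mV/unit

2.4863 mV/unit


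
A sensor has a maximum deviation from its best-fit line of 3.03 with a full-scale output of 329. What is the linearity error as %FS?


Linearity error = (max deviation / full scale) * 100%.
Linearity = (3.03 / 329) * 100
Linearity = 0.921 %FS

0.921 %FS


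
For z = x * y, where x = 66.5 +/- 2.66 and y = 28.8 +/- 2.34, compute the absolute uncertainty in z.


For a product z = x*y, the relative uncertainty is:
uz/z = sqrt((ux/x)^2 + (uy/y)^2)
Relative uncertainties: ux/x = 2.66/66.5 = 0.04
uy/y = 2.34/28.8 = 0.08125
z = 66.5 * 28.8 = 1915.2
uz = 1915.2 * sqrt(0.04^2 + 0.08125^2) = 173.445

173.445


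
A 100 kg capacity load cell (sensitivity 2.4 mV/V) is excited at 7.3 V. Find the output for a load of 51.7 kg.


Vout = rated_output * Vex * (load / capacity).
Vout = 2.4 * 7.3 * (51.7 / 100)
Vout = 2.4 * 7.3 * 0.517
Vout = 9.058 mV

9.058 mV


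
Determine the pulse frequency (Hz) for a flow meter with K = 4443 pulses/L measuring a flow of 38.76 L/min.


Frequency = K * Q / 60 (converting L/min to L/s).
f = 4443 * 38.76 / 60
f = 172210.68 / 60
f = 2870.18 Hz

2870.18 Hz


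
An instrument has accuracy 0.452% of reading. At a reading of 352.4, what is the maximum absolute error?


Absolute error = (accuracy% / 100) * reading.
Error = (0.452 / 100) * 352.4
Error = 0.00452 * 352.4
Error = 1.5928

1.5928


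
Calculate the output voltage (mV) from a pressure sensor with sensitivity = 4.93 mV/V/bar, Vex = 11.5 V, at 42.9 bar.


Output = sensitivity * Vex * P.
Vout = 4.93 * 11.5 * 42.9
Vout = 56.695 * 42.9
Vout = 2432.22 mV

2432.22 mV


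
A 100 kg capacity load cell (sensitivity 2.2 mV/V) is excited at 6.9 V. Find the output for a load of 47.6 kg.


Vout = rated_output * Vex * (load / capacity).
Vout = 2.2 * 6.9 * (47.6 / 100)
Vout = 2.2 * 6.9 * 0.476
Vout = 7.226 mV

7.226 mV


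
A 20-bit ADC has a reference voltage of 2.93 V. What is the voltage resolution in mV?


The resolution (LSB) of an ADC is Vref / 2^n.
LSB = 2.93 / 2^20
LSB = 2.93 / 1048576
LSB = 2.79e-06 V = 0.00279427 mV

0.00279427 mV


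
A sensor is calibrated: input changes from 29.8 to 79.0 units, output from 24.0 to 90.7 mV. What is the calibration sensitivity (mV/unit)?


Sensitivity = (y2 - y1) / (x2 - x1).
S = (90.7 - 24.0) / (79.0 - 29.8)
S = 66.7 / 49.2
S = 1.3557 mV/unit

1.3557 mV/unit


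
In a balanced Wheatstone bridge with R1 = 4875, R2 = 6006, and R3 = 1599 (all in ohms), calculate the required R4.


At balance: R1*R4 = R2*R3, so R4 = R2*R3/R1.
R4 = 6006 * 1599 / 4875
R4 = 9603594 / 4875
R4 = 1969.97 ohm

1969.97 ohm


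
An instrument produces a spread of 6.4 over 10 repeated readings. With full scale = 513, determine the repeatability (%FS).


Repeatability = (spread / full scale) * 100%.
R = (6.4 / 513) * 100
R = 1.248 %FS

1.248 %FS


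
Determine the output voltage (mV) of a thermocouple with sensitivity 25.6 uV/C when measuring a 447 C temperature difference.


The thermocouple output V = sensitivity * dT.
V = 25.6 uV/C * 447 C
V = 11443.2 uV
V = 11.443 mV

11.443 mV


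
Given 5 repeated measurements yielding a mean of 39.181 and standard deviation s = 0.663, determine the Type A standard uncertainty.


The standard uncertainty for Type A evaluation is u = s / sqrt(n).
u = 0.663 / sqrt(5)
u = 0.663 / 2.2361
u = 0.2965

0.2965


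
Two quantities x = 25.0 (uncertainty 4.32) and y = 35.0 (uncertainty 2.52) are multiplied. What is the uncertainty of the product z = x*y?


For a product z = x*y, the relative uncertainty is:
uz/z = sqrt((ux/x)^2 + (uy/y)^2)
Relative uncertainties: ux/x = 4.32/25.0 = 0.1728
uy/y = 2.52/35.0 = 0.072
z = 25.0 * 35.0 = 875.0
uz = 875.0 * sqrt(0.1728^2 + 0.072^2) = 163.8

163.8


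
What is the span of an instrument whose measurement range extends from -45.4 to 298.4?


Span = upper range - lower range.
Span = 298.4 - (-45.4)
Span = 343.8

343.8


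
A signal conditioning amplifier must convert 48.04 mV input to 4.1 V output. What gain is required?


Gain = Vout / Vin (converting to same units).
G = 4.1 V / 48.04 mV
G = 4100.0 mV / 48.04 mV
G = 85.35

85.35


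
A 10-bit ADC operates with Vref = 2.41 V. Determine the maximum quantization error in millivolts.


The maximum quantization error is +/- LSB/2.
LSB = Vref / 2^n = 2.41 / 1024 = 0.00235352 V
Max error = LSB / 2 = 0.00235352 / 2 = 0.00117676 V
Max error = 1.1768 mV

1.1768 mV


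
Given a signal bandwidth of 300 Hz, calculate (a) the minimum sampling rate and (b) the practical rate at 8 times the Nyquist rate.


By Nyquist theorem, fs_min = 2 * fmax.
fs_min = 2 * 300 = 600 Hz
Practical rate = 8 * fs_min = 8 * 600 = 4800 Hz

fs_min = 600 Hz, fs_practical = 4800 Hz


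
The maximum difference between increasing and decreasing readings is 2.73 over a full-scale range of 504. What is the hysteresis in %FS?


Hysteresis = (max difference / full scale) * 100%.
H = (2.73 / 504) * 100
H = 0.542 %FS

0.542 %FS


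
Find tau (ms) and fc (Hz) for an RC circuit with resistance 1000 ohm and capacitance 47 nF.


Time constant: tau = R * C.
tau = 1000 * 4.70e-08 = 4.7e-05 s
tau = 0.047 ms
Cutoff frequency: fc = 1 / (2*pi*R*C).
fc = 1 / (2*pi*4.7e-05) = 3386.28 Hz

tau = 0.047 ms, fc = 3386.28 Hz


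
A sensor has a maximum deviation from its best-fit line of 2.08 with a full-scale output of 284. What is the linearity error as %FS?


Linearity error = (max deviation / full scale) * 100%.
Linearity = (2.08 / 284) * 100
Linearity = 0.732 %FS

0.732 %FS


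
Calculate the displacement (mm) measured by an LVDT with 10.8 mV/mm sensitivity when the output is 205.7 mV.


Displacement = Vout / sensitivity.
d = 205.7 / 10.8
d = 19.046 mm

19.046 mm


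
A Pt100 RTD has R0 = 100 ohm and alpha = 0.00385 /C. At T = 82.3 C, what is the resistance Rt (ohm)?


The RTD equation: Rt = R0 * (1 + alpha * T).
Rt = 100 * (1 + 0.00385 * 82.3)
Rt = 100 * (1 + 0.316855)
Rt = 100 * 1.316855
Rt = 131.685 ohm

131.685 ohm


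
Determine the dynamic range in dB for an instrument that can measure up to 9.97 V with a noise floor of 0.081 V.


Dynamic range = 20 * log10(Vmax / Vnoise).
DR = 20 * log10(9.97 / 0.081)
DR = 20 * log10(123.09)
DR = 41.8 dB

41.8 dB


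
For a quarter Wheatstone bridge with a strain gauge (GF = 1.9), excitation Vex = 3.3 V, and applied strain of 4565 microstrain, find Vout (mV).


Quarter bridge output: Vout = (GF * epsilon * Vex) / 4.
Vout = (1.9 * 4565e-6 * 3.3) / 4
Vout = 0.02862255 / 4 V
Vout = 0.00715564 V = 7.1556 mV

7.1556 mV


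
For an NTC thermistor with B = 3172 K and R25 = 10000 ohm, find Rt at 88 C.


NTC thermistor equation: Rt = R25 * exp(B * (1/T - 1/T25)).
T in Kelvin: 361.15 K, T25 = 298.15 K
1/T - 1/T25 = 1/361.15 - 1/298.15 = -0.00058508
B * (1/T - 1/T25) = 3172 * -0.00058508 = -1.8559
Rt = 10000 * exp(-1.8559) = 1563.1 ohm

1563.1 ohm


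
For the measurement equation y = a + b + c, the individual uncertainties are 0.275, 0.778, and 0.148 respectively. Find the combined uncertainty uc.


For a sum of independent quantities, uc = sqrt(u1^2 + u2^2 + u3^2).
uc = sqrt(0.275^2 + 0.778^2 + 0.148^2)
uc = sqrt(0.075625 + 0.605284 + 0.021904)
uc = 0.8383

0.8383


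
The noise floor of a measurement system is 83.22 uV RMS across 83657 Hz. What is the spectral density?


Noise spectral density = Vrms / sqrt(BW).
NSD = 83.22 / sqrt(83657)
NSD = 83.22 / 289.2352
NSD = 0.2877 uV/sqrt(Hz)

0.2877 uV/sqrt(Hz)


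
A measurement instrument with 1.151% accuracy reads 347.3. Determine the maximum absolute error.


Absolute error = (accuracy% / 100) * reading.
Error = (1.151 / 100) * 347.3
Error = 0.01151 * 347.3
Error = 3.9974

3.9974
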